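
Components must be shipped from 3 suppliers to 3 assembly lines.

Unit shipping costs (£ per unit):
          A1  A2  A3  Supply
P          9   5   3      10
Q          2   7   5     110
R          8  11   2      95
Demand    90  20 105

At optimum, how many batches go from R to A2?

Solving gives:
  P–A2: 10 × £5 = £50
  Q–A1: 90 × £2 = £180
  Q–A2: 10 × £7 = £70
  Q–A3: 10 × £5 = £50
  R–A3: 95 × £2 = £190
Total cost = £540.
The route R→A2 is not used.

0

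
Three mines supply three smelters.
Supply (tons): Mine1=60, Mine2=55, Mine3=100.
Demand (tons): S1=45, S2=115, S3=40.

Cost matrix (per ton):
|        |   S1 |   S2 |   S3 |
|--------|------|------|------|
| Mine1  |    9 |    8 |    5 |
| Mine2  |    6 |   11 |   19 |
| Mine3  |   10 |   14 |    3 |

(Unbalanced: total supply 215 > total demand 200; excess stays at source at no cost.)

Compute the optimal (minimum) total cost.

1610

A cheapest plan:
  Mine1->S2: 60 × 8 = 480
  Mine2->S1: 45 × 6 = 270
  Mine2->S2: 10 × 11 = 110
  Mine3->S2: 45 × 14 = 630
  Mine3->S3: 40 × 3 = 120
Total = 480 + 270 + 110 + 630 + 120 = 1610.
(Supply check: Mine1 ships 60; Mine2 ships 55; Mine3 ships 85.)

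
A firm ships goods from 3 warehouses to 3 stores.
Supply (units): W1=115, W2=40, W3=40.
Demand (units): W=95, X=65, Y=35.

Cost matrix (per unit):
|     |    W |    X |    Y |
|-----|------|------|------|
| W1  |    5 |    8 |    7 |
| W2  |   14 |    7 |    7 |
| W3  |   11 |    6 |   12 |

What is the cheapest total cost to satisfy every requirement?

1135

Optimal allocation:
  W1→W: 95 × 5 = 475
  W1→Y: 20 × 7 = 140
  W2→X: 25 × 7 = 175
  W2→Y: 15 × 7 = 105
  W3→X: 40 × 6 = 240
Total = 475 + 140 + 175 + 105 + 240 = 1135.
(Supply check: W1 ships 115; W2 ships 40; W3 ships 40.)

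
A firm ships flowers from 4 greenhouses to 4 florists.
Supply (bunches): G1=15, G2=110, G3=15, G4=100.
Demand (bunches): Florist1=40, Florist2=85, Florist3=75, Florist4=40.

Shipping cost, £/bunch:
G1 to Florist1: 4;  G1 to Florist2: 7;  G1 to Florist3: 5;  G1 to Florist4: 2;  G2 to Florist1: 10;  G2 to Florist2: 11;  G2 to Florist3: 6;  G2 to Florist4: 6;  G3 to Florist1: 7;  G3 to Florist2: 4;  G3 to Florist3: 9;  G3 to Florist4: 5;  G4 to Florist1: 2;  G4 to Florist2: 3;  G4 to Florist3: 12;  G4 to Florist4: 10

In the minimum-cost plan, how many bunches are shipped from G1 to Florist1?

10

Solving gives:
  G1–Florist1: 10 × £4 = £40
  G1–Florist4: 5 × £2 = £10
  G2–Florist3: 75 × £6 = £450
  G2–Florist4: 35 × £6 = £210
  G3–Florist2: 15 × £4 = £60
  G4–Florist1: 30 × £2 = £60
  G4–Florist2: 70 × £3 = £210
Total cost = £1040.
So G1→Florist1 carries 10 bunches.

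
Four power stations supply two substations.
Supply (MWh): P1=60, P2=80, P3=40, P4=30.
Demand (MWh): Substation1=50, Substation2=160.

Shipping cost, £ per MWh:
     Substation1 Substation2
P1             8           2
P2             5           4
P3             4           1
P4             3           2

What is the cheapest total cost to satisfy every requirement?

An optimal shipping plan:
  P1 to Substation2: 60 × £2 = £120
  P2 to Substation1: 50 × £5 = £250
  P2 to Substation2: 30 × £4 = £120
  P3 to Substation2: 40 × £1 = £40
  P4 to Substation2: 30 × £2 = £60
Total = 120 + 250 + 120 + 40 + 60 = £590.

590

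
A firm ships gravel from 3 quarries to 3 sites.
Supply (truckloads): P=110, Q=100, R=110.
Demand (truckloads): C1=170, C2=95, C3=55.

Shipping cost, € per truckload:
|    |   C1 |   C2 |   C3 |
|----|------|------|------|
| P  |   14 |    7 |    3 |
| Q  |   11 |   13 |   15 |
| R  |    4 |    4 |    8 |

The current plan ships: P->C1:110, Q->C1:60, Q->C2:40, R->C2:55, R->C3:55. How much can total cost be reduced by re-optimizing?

1290

Current plan cost = 110·14 + 60·11 + 40·13 + 55·4 + 55·8 = €3380.
Optimal plan:
  P→C2: 55 truckloads
  P→C3: 55 truckloads
  Q→C1: 100 truckloads
  R→C1: 70 truckloads
  R→C2: 40 truckloads
Optimal cost = €2090.
Saving = 3380 − 2090 = €1290.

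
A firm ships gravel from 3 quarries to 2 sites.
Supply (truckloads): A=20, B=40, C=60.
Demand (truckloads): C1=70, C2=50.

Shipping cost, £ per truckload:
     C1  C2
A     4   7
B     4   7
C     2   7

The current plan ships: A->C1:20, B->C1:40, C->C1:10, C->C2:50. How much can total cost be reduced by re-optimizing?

100

Current plan cost = 20·4 + 40·4 + 10·2 + 50·7 = £610.
Optimal plan:
  A–C1: 10 × £4 = £40
  A–C2: 10 × £7 = £70
  B–C2: 40 × £7 = £280
  C–C1: 60 × £2 = £120
Optimal cost = £510.
Saving = 610 − 510 = £100.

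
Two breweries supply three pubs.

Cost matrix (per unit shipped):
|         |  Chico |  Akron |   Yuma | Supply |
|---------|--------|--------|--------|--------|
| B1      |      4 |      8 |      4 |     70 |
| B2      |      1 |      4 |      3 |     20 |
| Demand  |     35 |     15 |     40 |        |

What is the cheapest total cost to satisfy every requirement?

Optimal allocation:
  B1->Chico: 30 × 4 = 120
  B1->Yuma: 40 × 4 = 160
  B2->Chico: 5 × 1 = 5
  B2->Akron: 15 × 4 = 60
Total = 120 + 160 + 5 + 60 = 345.

345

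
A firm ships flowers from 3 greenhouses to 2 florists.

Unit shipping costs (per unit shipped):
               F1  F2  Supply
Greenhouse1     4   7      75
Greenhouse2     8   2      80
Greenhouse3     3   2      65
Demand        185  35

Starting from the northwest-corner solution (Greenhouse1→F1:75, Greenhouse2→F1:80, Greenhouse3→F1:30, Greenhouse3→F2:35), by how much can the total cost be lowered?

175

Current plan cost = 75·4 + 80·8 + 30·3 + 35·2 = 1100.
Optimal plan:
  Greenhouse1→F1: 75 bunches
  Greenhouse2→F1: 45 bunches
  Greenhouse2→F2: 35 bunches
  Greenhouse3→F1: 65 bunches
Optimal cost = 925.
Saving = 1100 − 925 = 175.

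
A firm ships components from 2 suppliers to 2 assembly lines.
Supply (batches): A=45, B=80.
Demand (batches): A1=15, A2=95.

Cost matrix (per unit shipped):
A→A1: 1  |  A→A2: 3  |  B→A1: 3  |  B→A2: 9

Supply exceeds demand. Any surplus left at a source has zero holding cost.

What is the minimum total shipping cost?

630

An optimal shipping plan:
  A->A2: 45 × 3 = 135
  B->A1: 15 × 3 = 45
  B->A2: 50 × 9 = 450
Total = 135 + 45 + 450 = 630.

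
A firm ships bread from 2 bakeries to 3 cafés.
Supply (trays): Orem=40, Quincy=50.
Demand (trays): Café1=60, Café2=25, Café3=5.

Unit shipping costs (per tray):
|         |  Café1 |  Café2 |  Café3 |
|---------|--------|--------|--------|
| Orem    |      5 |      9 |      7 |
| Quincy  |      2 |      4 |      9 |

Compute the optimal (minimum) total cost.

A cheapest plan:
  Orem→Café1: 35 × 5 = 175
  Orem→Café3: 5 × 7 = 35
  Quincy→Café1: 25 × 2 = 50
  Quincy→Café2: 25 × 4 = 100
Total = 175 + 35 + 50 + 100 = 360.

360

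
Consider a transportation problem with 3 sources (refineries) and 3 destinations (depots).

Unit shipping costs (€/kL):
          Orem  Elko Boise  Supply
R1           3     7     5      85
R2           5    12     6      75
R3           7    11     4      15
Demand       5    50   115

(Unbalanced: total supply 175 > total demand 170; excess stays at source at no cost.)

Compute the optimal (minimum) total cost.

One minimum-cost allocation:
  R1->Orem: 5 × €3 = €15
  R1->Elko: 50 × €7 = €350
  R1->Boise: 30 × €5 = €150
  R2->Boise: 70 × €6 = €420
  R3->Boise: 15 × €4 = €60
Total = 15 + 350 + 150 + 420 + 60 = €995.

995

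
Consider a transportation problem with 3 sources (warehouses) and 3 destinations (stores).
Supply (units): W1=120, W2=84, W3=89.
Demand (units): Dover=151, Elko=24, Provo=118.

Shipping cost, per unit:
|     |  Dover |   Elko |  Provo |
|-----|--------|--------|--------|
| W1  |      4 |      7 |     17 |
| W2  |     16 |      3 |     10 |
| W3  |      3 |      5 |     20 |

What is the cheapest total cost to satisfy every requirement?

An optimal shipping plan:
  W1–Dover: 86 × 4 = 344
  W1–Provo: 34 × 17 = 578
  W2–Provo: 84 × 10 = 840
  W3–Dover: 65 × 3 = 195
  W3–Elko: 24 × 5 = 120
Total = 344 + 578 + 840 + 195 + 120 = 2077.

2077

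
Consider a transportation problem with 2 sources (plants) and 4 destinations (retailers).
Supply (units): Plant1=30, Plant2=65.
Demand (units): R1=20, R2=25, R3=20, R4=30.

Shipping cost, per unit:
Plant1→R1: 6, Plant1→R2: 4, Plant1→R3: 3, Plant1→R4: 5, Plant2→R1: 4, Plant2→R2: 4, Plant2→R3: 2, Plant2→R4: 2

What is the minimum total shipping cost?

285

Optimal allocation:
  Plant1→R2: 25 × 4 = 100
  Plant1→R3: 5 × 3 = 15
  Plant2→R1: 20 × 4 = 80
  Plant2→R3: 15 × 2 = 30
  Plant2→R4: 30 × 2 = 60
Total = 100 + 15 + 80 + 30 + 60 = 285.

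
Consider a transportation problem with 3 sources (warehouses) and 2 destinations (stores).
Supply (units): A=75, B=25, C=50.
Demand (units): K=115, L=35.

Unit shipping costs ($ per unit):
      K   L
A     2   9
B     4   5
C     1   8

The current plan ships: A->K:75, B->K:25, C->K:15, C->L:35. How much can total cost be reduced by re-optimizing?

Current plan cost = 75·2 + 25·4 + 15·1 + 35·8 = $545.
Optimal plan:
  A->K: 65 × $2 = $130
  A->L: 10 × $9 = $90
  B->L: 25 × $5 = $125
  C->K: 50 × $1 = $50
Optimal cost = $395.
Saving = 545 − 395 = $150.

150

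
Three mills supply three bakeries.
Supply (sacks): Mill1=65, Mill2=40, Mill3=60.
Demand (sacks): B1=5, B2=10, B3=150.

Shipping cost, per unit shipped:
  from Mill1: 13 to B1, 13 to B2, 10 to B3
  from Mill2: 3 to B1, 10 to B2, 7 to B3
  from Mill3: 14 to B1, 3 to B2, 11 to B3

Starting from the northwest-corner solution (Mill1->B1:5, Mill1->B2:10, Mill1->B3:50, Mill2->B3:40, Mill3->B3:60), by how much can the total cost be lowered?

Current plan cost = 5·13 + 10·13 + 50·10 + 40·7 + 60·11 = 1635.
Optimal plan:
  Mill1->B3: 65 sacks
  Mill2->B1: 5 sacks
  Mill2->B3: 35 sacks
  Mill3->B2: 10 sacks
  Mill3->B3: 50 sacks
Optimal cost = 1490.
Saving = 1635 − 1490 = 145.

145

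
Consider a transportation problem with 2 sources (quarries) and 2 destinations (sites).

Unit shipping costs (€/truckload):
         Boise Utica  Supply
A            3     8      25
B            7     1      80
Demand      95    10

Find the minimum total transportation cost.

Optimal allocation:
  A to Boise: 25 × €3 = €75
  B to Boise: 70 × €7 = €490
  B to Utica: 10 × €1 = €10
Total = 75 + 490 + 10 = €575.

575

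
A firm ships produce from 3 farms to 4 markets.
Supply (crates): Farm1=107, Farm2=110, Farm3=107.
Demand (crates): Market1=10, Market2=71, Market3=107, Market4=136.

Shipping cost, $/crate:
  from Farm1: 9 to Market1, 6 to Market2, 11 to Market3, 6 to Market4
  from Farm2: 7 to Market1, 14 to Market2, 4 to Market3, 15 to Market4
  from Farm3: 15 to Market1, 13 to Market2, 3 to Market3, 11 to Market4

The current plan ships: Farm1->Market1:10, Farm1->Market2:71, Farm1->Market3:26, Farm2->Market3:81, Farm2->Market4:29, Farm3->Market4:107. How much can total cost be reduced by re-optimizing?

Current plan cost = 10·9 + 71·6 + 26·11 + 81·4 + 29·15 + 107·11 = $2738.
Optimal plan:
  Farm1–Market2: 71 × $6 = $426
  Farm1–Market4: 36 × $6 = $216
  Farm2–Market1: 10 × $7 = $70
  Farm2–Market3: 100 × $4 = $400
  Farm3–Market3: 7 × $3 = $21
  Farm3–Market4: 100 × $11 = $1100
Optimal cost = $2233.
Saving = 2738 − 2233 = $505.

505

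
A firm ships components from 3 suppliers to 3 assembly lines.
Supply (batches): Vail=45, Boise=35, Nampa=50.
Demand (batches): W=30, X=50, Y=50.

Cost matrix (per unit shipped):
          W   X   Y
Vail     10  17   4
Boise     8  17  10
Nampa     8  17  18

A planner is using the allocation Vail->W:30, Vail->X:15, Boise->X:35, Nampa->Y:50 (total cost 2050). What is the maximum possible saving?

730

Current plan cost = 30·10 + 15·17 + 35·17 + 50·18 = 2050.
Optimal plan:
  Vail to Y: 45 × 4 = 180
  Boise to W: 30 × 8 = 240
  Boise to Y: 5 × 10 = 50
  Nampa to X: 50 × 17 = 850
Optimal cost = 1320.
Saving = 2050 − 1320 = 730.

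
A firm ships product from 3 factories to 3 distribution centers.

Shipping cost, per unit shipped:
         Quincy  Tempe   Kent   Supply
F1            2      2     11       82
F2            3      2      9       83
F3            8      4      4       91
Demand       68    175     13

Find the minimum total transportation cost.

One minimum-cost allocation:
  F1→Quincy: 68 pallets
  F1→Tempe: 14 pallets
  F2→Tempe: 83 pallets
  F3→Tempe: 78 pallets
  F3→Kent: 13 pallets
Total cost = 694.

694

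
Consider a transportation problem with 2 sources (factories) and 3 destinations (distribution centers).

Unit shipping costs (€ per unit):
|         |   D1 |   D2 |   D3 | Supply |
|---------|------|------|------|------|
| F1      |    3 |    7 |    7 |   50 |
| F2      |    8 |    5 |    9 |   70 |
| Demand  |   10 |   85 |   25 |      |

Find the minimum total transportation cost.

660

Optimal allocation:
  F1–D1: 10 × €3 = €30
  F1–D2: 15 × €7 = €105
  F1–D3: 25 × €7 = €175
  F2–D2: 70 × €5 = €350
Total = 30 + 105 + 175 + 350 = €660.
(Supply check: F1 ships 50; F2 ships 70.)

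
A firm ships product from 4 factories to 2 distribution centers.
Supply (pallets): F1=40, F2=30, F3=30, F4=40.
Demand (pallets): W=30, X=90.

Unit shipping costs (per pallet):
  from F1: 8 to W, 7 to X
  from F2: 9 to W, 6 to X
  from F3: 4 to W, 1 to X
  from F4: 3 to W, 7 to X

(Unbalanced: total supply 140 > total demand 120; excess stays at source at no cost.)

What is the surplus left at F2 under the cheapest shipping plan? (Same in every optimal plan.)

0

An optimal plan:
  F1 to X: 30 × 7 = 210
  F2 to X: 30 × 6 = 180
  F3 to X: 30 × 1 = 30
  F4 to W: 30 × 3 = 90
Total cost = 510.
F2 ships 30 of its 30, leaving 0.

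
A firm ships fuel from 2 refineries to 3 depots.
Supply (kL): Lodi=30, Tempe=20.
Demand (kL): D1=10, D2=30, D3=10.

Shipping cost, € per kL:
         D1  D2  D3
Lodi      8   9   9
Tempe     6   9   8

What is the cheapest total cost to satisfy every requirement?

410

An optimal shipping plan:
  Lodi–D2: 30 kL
  Tempe–D1: 10 kL
  Tempe–D3: 10 kL
Total cost = €410.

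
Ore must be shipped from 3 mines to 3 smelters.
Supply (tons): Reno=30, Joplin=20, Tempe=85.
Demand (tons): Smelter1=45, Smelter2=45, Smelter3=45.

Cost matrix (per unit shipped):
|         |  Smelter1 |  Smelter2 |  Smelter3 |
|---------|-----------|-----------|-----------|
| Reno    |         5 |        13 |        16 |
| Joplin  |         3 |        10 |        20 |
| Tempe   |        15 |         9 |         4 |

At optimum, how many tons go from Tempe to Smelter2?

Optimal shipments:
  Reno to Smelter1: 30 × 5 = 150
  Joplin to Smelter1: 15 × 3 = 45
  Joplin to Smelter2: 5 × 10 = 50
  Tempe to Smelter2: 40 × 9 = 360
  Tempe to Smelter3: 45 × 4 = 180
Total cost = 785.
So Tempe→Smelter2 carries 40 tons.

40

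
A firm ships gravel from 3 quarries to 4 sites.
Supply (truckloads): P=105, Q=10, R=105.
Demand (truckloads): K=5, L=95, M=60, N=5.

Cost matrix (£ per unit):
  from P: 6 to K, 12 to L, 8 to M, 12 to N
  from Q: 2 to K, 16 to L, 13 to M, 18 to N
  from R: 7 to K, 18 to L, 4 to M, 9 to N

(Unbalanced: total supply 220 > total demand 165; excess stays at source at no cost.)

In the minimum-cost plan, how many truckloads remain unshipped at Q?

5

An optimal plan:
  P→L: 95 × £12 = £1140
  Q→K: 5 × £2 = £10
  R→M: 60 × £4 = £240
  R→N: 5 × £9 = £45
Total cost = £1435.
Q ships 5 of its 10, leaving 5.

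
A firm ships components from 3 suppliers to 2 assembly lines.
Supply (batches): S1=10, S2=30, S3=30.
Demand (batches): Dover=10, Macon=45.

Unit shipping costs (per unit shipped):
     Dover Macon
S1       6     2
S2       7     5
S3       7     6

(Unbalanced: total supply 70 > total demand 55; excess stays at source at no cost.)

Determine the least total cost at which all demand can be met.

270

A cheapest plan:
  S1–Macon: 10 × 2 = 20
  S2–Macon: 30 × 5 = 150
  S3–Dover: 10 × 7 = 70
  S3–Macon: 5 × 6 = 30
Total = 20 + 150 + 70 + 30 = 270.
(Supply check: S1 ships 10; S2 ships 30; S3 ships 15.)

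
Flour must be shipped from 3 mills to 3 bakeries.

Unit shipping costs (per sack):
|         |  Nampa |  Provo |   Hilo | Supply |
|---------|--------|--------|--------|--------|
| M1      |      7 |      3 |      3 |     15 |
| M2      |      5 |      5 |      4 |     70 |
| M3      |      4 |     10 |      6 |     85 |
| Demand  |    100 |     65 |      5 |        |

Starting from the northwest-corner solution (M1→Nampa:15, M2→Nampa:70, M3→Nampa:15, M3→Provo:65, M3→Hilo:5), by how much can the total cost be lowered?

Current plan cost = 15·7 + 70·5 + 15·4 + 65·10 + 5·6 = 1195.
Optimal plan:
  M1->Provo: 15 × 3 = 45
  M2->Nampa: 15 × 5 = 75
  M2->Provo: 50 × 5 = 250
  M2->Hilo: 5 × 4 = 20
  M3->Nampa: 85 × 4 = 340
Optimal cost = 730.
Saving = 1195 − 730 = 465.

465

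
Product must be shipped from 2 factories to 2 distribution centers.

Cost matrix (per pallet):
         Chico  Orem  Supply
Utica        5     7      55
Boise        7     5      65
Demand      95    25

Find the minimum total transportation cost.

680

An optimal shipping plan:
  Utica–Chico: 55 × 5 = 275
  Boise–Chico: 40 × 7 = 280
  Boise–Orem: 25 × 5 = 125
Total = 275 + 280 + 125 = 680.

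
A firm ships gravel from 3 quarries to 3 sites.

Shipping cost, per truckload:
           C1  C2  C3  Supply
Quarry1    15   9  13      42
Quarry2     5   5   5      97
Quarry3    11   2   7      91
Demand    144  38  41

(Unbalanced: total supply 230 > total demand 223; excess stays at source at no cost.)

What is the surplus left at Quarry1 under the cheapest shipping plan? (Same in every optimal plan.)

7

An optimal plan:
  Quarry1–C1: 35 × 15 = 525
  Quarry2–C1: 97 × 5 = 485
  Quarry3–C1: 12 × 11 = 132
  Quarry3–C2: 38 × 2 = 76
  Quarry3–C3: 41 × 7 = 287
Total cost = 1505.
Quarry1 ships 35 of its 42, leaving 7.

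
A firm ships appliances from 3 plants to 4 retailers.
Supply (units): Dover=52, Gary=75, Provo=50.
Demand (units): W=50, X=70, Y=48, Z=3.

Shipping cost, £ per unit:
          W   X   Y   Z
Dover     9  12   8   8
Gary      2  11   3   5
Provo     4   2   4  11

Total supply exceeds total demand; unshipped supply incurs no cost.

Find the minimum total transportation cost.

723

One minimum-cost allocation:
  Dover→X: 20 units
  Dover→Y: 23 units
  Dover→Z: 3 units
  Gary→W: 50 units
  Gary→Y: 25 units
  Provo→X: 50 units
Total cost = £723.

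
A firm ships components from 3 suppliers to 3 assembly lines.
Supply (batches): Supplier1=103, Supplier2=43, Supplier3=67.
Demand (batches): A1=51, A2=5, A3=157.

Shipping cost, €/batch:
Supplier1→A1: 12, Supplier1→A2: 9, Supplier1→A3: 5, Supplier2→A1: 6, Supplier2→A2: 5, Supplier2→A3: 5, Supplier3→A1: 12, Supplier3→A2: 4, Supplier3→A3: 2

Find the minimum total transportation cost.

973

One minimum-cost allocation:
  Supplier1→A1: 8 × €12 = €96
  Supplier1→A3: 95 × €5 = €475
  Supplier2→A1: 43 × €6 = €258
  Supplier3→A2: 5 × €4 = €20
  Supplier3→A3: 62 × €2 = €124
Total = 96 + 475 + 258 + 20 + 124 = €973.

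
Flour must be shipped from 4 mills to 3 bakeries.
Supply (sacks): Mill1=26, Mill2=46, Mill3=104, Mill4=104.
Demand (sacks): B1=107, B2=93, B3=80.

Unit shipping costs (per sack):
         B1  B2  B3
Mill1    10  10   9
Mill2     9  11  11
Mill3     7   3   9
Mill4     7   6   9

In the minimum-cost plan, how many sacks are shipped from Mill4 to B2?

The minimum-cost plan:
  Mill1 to B3: 26 × 9 = 234
  Mill2 to B3: 46 × 11 = 506
  Mill3 to B1: 11 × 7 = 77
  Mill3 to B2: 93 × 3 = 279
  Mill4 to B1: 96 × 7 = 672
  Mill4 to B3: 8 × 9 = 72
Total cost = 1840.
The route Mill4→B2 is not used.

0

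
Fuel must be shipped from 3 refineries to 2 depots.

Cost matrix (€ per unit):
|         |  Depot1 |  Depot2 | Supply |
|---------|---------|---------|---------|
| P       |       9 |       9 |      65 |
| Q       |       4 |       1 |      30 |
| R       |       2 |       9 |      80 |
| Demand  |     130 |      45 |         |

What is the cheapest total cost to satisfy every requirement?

A cheapest plan:
  P→Depot1: 50 × €9 = €450
  P→Depot2: 15 × €9 = €135
  Q→Depot2: 30 × €1 = €30
  R→Depot1: 80 × €2 = €160
Total = 450 + 135 + 30 + 160 = €775.

775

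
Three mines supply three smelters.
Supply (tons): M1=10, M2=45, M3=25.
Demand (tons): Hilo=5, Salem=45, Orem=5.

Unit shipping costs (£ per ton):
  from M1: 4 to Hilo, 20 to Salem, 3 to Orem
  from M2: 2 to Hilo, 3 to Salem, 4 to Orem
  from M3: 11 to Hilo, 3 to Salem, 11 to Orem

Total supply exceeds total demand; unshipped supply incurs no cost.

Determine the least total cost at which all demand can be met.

An optimal shipping plan:
  M1 to Orem: 5 tons
  M2 to Hilo: 5 tons
  M2 to Salem: 40 tons
  M3 to Salem: 5 tons
Total cost = £160.
(Supply check: M1 ships 5; M2 ships 45; M3 ships 5.)

160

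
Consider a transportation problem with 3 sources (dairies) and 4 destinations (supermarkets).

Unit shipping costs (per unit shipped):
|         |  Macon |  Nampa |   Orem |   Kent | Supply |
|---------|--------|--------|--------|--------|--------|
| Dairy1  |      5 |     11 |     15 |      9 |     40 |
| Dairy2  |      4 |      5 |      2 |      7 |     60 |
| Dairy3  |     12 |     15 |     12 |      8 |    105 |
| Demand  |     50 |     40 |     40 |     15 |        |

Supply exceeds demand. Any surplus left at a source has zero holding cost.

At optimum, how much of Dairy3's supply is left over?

An optimal plan:
  Dairy1->Macon: 40 crates
  Dairy2->Nampa: 40 crates
  Dairy2->Orem: 20 crates
  Dairy3->Macon: 10 crates
  Dairy3->Orem: 20 crates
  Dairy3->Kent: 15 crates
Total cost = 920.
Dairy3 ships 45 of its 105, leaving 60.

60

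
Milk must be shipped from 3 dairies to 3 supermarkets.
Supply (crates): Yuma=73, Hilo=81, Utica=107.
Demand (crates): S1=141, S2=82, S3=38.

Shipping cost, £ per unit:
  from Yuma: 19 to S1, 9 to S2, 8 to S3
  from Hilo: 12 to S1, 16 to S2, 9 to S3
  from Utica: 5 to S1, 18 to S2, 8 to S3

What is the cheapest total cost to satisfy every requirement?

2086

An optimal shipping plan:
  Yuma->S2: 73 × £9 = £657
  Hilo->S1: 34 × £12 = £408
  Hilo->S2: 9 × £16 = £144
  Hilo->S3: 38 × £9 = £342
  Utica->S1: 107 × £5 = £535
Total = 657 + 408 + 144 + 342 + 535 = £2086.
(Supply check: Yuma ships 73; Hilo ships 81; Utica ships 107.)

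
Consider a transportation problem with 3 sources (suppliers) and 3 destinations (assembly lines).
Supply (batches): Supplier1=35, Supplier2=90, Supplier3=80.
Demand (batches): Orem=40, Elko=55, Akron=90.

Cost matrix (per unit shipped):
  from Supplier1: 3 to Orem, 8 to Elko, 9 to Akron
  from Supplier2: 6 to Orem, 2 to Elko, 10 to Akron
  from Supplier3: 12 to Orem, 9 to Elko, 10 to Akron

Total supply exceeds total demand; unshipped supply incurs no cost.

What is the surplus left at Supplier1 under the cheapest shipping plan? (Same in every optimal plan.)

0

Minimum-cost shipments:
  Supplier1->Orem: 35 × 3 = 105
  Supplier2->Orem: 5 × 6 = 30
  Supplier2->Elko: 55 × 2 = 110
  Supplier2->Akron: 30 × 10 = 300
  Supplier3->Akron: 60 × 10 = 600
Total cost = 1145.
Supplier1 ships 35 of its 35, leaving 0.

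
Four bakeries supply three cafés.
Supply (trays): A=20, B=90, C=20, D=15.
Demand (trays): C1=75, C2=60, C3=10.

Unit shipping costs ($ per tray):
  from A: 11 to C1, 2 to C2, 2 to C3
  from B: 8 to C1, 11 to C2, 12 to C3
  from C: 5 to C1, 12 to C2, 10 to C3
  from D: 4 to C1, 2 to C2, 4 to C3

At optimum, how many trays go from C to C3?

The minimum-cost plan:
  A to C2: 10 × $2 = $20
  A to C3: 10 × $2 = $20
  B to C1: 55 × $8 = $440
  B to C2: 35 × $11 = $385
  C to C1: 20 × $5 = $100
  D to C2: 15 × $2 = $30
Total cost = $995.
The route C→C3 is not used.

0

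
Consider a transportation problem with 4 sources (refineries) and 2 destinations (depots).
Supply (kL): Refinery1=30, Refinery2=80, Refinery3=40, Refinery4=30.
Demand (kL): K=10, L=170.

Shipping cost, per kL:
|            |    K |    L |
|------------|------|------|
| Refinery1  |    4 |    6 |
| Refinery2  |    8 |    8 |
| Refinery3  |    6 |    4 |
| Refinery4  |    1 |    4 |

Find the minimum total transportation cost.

One minimum-cost allocation:
  Refinery1–L: 30 × 6 = 180
  Refinery2–L: 80 × 8 = 640
  Refinery3–L: 40 × 4 = 160
  Refinery4–K: 10 × 1 = 10
  Refinery4–L: 20 × 4 = 80
Total = 180 + 640 + 160 + 10 + 80 = 1070.

1070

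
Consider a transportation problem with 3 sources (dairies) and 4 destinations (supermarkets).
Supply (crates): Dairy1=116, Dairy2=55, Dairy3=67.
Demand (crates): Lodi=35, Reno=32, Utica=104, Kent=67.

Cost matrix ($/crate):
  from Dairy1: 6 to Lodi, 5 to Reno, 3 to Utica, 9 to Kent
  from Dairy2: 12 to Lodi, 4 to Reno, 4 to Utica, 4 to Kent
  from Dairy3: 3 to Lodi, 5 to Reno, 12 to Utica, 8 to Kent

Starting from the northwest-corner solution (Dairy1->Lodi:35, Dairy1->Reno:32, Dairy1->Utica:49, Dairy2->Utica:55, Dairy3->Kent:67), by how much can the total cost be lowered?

Current plan cost = 35·6 + 32·5 + 49·3 + 55·4 + 67·8 = $1273.
Optimal plan:
  Dairy1–Reno: 12 × $5 = $60
  Dairy1–Utica: 104 × $3 = $312
  Dairy2–Kent: 55 × $4 = $220
  Dairy3–Lodi: 35 × $3 = $105
  Dairy3–Reno: 20 × $5 = $100
  Dairy3–Kent: 12 × $8 = $96
Optimal cost = $893.
Saving = 1273 − 893 = $380.

380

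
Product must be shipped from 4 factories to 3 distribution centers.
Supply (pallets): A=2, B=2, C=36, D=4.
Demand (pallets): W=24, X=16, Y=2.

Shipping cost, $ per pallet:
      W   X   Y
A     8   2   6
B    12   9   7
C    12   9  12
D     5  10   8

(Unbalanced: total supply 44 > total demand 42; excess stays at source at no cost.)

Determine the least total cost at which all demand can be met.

404

An optimal shipping plan:
  A–X: 2 × $2 = $4
  B–Y: 2 × $7 = $14
  C–W: 20 × $12 = $240
  C–X: 14 × $9 = $126
  D–W: 4 × $5 = $20
Total = 4 + 14 + 240 + 126 + 20 = $404.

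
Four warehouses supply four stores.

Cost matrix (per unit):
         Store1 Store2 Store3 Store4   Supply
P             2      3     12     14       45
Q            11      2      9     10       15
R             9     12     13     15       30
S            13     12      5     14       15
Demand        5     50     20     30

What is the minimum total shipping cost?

Optimal allocation:
  P to Store1: 5 × 2 = 10
  P to Store2: 40 × 3 = 120
  Q to Store2: 10 × 2 = 20
  Q to Store4: 5 × 10 = 50
  R to Store3: 5 × 13 = 65
  R to Store4: 25 × 15 = 375
  S to Store3: 15 × 5 = 75
Total = 10 + 120 + 20 + 50 + 65 + 375 + 75 = 715.
(Supply check: P ships 45; Q ships 15; R ships 30; S ships 15.)

715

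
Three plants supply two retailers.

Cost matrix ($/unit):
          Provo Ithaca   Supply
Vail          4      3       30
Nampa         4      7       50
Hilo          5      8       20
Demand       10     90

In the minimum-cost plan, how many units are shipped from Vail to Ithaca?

30

The minimum-cost plan:
  Vail–Ithaca: 30 × $3 = $90
  Nampa–Provo: 10 × $4 = $40
  Nampa–Ithaca: 40 × $7 = $280
  Hilo–Ithaca: 20 × $8 = $160
Total cost = $570.
So Vail→Ithaca carries 30 units.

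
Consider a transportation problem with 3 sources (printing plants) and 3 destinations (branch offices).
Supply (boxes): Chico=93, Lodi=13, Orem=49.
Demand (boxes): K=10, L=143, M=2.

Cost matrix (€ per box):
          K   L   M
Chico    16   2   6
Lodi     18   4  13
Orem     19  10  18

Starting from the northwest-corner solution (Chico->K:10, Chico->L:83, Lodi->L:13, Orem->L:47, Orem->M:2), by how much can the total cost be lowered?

Current plan cost = 10·16 + 83·2 + 13·4 + 47·10 + 2·18 = €884.
Optimal plan:
  Chico->L: 91 boxes
  Chico->M: 2 boxes
  Lodi->L: 13 boxes
  Orem->K: 10 boxes
  Orem->L: 39 boxes
Optimal cost = €826.
Saving = 884 − 826 = €58.

58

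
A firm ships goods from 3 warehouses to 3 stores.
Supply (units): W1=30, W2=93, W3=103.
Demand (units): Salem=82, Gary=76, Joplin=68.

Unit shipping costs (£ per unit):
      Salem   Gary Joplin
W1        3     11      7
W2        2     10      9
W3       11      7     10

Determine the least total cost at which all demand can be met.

1275

An optimal shipping plan:
  W1 to Joplin: 30 × £7 = £210
  W2 to Salem: 82 × £2 = £164
  W2 to Joplin: 11 × £9 = £99
  W3 to Gary: 76 × £7 = £532
  W3 to Joplin: 27 × £10 = £270
Total = 210 + 164 + 99 + 532 + 270 = £1275.
(Supply check: W1 ships 30; W2 ships 93; W3 ships 103.)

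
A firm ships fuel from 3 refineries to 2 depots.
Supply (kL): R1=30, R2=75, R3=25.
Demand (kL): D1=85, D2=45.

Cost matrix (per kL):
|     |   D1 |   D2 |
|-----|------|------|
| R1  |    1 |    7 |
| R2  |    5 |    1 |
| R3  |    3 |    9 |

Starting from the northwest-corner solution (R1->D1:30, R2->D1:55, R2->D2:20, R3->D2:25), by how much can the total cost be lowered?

Current plan cost = 30·1 + 55·5 + 20·1 + 25·9 = 550.
Optimal plan:
  R1→D1: 30 kL
  R2→D1: 30 kL
  R2→D2: 45 kL
  R3→D1: 25 kL
Optimal cost = 300.
Saving = 550 − 300 = 250.

250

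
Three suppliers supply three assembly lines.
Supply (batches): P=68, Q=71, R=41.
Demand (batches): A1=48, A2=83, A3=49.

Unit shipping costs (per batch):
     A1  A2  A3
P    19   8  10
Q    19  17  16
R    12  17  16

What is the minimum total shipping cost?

Optimal allocation:
  P→A2: 68 batches
  Q→A1: 7 batches
  Q→A2: 15 batches
  Q→A3: 49 batches
  R→A1: 41 batches
Total cost = 2208.
(Supply check: P ships 68; Q ships 71; R ships 41.)

2208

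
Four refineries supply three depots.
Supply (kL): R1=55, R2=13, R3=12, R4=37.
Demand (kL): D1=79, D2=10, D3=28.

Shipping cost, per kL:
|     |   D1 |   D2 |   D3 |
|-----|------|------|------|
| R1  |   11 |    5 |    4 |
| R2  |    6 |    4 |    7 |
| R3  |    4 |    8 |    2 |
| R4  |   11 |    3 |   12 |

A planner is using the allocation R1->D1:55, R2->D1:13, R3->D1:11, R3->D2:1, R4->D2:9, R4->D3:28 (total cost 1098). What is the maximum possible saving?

Current plan cost = 55·11 + 13·6 + 11·4 + 1·8 + 9·3 + 28·12 = 1098.
Optimal plan:
  R1→D1: 27 × 11 = 297
  R1→D3: 28 × 4 = 112
  R2→D1: 13 × 6 = 78
  R3→D1: 12 × 4 = 48
  R4→D1: 27 × 11 = 297
  R4→D2: 10 × 3 = 30
Optimal cost = 862.
Saving = 1098 − 862 = 236.

236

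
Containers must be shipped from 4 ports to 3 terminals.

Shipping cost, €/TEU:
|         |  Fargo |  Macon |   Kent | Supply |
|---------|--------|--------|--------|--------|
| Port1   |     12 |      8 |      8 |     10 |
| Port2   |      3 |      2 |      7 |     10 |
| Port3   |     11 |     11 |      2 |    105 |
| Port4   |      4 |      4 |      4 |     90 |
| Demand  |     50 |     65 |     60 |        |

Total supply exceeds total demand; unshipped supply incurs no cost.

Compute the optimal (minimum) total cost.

A cheapest plan:
  Port1–Macon: 10 × €8 = €80
  Port2–Macon: 10 × €2 = €20
  Port3–Fargo: 5 × €11 = €55
  Port3–Kent: 60 × €2 = €120
  Port4–Fargo: 45 × €4 = €180
  Port4–Macon: 45 × €4 = €180
Total = 80 + 20 + 55 + 120 + 180 + 180 = €635.
(Supply check: Port1 ships 10; Port2 ships 10; Port3 ships 65; Port4 ships 90.)

635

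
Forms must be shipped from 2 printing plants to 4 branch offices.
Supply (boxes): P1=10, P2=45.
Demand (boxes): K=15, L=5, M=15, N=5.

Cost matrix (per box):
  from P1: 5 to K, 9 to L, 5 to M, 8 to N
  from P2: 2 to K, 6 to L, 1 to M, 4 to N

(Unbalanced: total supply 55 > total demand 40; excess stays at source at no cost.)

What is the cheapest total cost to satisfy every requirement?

95

Optimal allocation:
  P2 to K: 15 × 2 = 30
  P2 to L: 5 × 6 = 30
  P2 to M: 15 × 1 = 15
  P2 to N: 5 × 4 = 20
Total = 30 + 30 + 15 + 20 = 95.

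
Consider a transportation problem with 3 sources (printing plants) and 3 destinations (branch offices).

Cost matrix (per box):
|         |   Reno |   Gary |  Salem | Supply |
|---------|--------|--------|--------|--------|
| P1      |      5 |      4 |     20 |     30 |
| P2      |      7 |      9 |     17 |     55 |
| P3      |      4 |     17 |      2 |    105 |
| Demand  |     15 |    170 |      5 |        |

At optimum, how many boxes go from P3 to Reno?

The minimum-cost plan:
  P1->Gary: 30 × 4 = 120
  P2->Gary: 55 × 9 = 495
  P3->Reno: 15 × 4 = 60
  P3->Gary: 85 × 17 = 1445
  P3->Salem: 5 × 2 = 10
Total cost = 2130.
So P3→Reno carries 15 boxes.

15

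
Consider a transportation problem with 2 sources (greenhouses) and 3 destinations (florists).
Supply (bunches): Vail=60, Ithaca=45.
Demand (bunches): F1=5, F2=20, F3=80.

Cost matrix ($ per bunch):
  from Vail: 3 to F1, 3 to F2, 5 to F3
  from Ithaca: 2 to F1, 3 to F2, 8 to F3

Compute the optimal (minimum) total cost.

530

A cheapest plan:
  Vail->F3: 60 × $5 = $300
  Ithaca->F1: 5 × $2 = $10
  Ithaca->F2: 20 × $3 = $60
  Ithaca->F3: 20 × $8 = $160
Total = 300 + 10 + 60 + 160 = $530.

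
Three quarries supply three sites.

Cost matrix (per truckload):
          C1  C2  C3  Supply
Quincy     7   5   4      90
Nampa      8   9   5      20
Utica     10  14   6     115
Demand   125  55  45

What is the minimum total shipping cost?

A cheapest plan:
  Quincy to C1: 35 × 7 = 245
  Quincy to C2: 55 × 5 = 275
  Nampa to C1: 20 × 8 = 160
  Utica to C1: 70 × 10 = 700
  Utica to C3: 45 × 6 = 270
Total = 245 + 275 + 160 + 700 + 270 = 1650.

1650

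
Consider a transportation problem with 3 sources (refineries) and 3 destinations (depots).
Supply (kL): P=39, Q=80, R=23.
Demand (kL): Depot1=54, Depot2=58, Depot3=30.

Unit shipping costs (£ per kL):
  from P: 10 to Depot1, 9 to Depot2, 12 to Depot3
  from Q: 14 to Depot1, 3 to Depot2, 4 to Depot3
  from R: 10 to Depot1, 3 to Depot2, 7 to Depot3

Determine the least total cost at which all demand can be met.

834

A cheapest plan:
  P->Depot1: 39 × £10 = £390
  Q->Depot2: 50 × £3 = £150
  Q->Depot3: 30 × £4 = £120
  R->Depot1: 15 × £10 = £150
  R->Depot2: 8 × £3 = £24
Total = 390 + 150 + 120 + 150 + 24 = £834.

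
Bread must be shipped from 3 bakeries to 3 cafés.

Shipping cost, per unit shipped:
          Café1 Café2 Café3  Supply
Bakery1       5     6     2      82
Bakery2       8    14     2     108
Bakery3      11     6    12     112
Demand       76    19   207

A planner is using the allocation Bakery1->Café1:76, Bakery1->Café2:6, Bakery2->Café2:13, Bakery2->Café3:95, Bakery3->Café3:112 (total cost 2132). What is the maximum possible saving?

598

Current plan cost = 76·5 + 6·6 + 13·14 + 95·2 + 112·12 = 2132.
Optimal plan:
  Bakery1–Café3: 82 trays
  Bakery2–Café3: 108 trays
  Bakery3–Café1: 76 trays
  Bakery3–Café2: 19 trays
  Bakery3–Café3: 17 trays
Optimal cost = 1534.
Saving = 2132 − 1534 = 598.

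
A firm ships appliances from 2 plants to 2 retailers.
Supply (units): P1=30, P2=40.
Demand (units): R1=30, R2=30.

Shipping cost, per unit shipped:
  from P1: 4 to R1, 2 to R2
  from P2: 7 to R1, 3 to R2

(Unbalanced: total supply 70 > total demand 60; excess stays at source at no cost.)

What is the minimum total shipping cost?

One minimum-cost allocation:
  P1 to R1: 30 × 4 = 120
  P2 to R2: 30 × 3 = 90
Total = 120 + 90 = 210.
(Supply check: P1 ships 30; P2 ships 30.)

210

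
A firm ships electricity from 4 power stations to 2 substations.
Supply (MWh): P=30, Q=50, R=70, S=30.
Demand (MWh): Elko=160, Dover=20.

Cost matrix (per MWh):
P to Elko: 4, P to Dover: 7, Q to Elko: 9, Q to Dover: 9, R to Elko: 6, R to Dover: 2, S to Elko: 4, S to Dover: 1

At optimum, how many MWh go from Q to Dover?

0

Solving gives:
  P->Elko: 30 MWh
  Q->Elko: 50 MWh
  R->Elko: 50 MWh
  R->Dover: 20 MWh
  S->Elko: 30 MWh
Total cost = 1030.
The route Q→Dover is not used.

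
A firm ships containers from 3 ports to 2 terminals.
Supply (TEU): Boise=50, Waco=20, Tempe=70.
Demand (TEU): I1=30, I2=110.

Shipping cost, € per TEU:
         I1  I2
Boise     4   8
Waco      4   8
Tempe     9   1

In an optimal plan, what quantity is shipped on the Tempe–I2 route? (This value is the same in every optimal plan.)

70

Solving gives:
  Boise–I1: 30 × €4 = €120
  Boise–I2: 20 × €8 = €160
  Waco–I2: 20 × €8 = €160
  Tempe–I2: 70 × €1 = €70
Total cost = €510.
So Tempe→I2 carries 70 TEU.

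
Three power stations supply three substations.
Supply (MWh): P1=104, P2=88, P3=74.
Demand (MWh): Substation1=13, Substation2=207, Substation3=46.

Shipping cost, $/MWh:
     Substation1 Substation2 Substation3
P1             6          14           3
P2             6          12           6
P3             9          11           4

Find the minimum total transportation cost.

2716

Optimal allocation:
  P1->Substation1: 13 × $6 = $78
  P1->Substation2: 45 × $14 = $630
  P1->Substation3: 46 × $3 = $138
  P2->Substation2: 88 × $12 = $1056
  P3->Substation2: 74 × $11 = $814
Total = 78 + 630 + 138 + 1056 + 814 = $2716.
(Supply check: P1 ships 104; P2 ships 88; P3 ships 74.)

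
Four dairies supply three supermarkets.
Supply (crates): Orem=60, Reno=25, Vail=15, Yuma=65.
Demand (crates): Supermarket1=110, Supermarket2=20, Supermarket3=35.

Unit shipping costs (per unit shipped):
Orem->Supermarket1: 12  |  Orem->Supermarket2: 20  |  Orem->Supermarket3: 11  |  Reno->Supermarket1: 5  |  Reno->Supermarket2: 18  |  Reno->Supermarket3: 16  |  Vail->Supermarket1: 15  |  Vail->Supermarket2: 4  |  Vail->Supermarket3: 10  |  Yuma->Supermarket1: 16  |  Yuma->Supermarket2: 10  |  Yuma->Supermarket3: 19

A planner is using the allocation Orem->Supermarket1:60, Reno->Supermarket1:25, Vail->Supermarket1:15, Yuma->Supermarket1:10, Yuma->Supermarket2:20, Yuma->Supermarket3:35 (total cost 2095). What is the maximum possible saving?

215

Current plan cost = 60·12 + 25·5 + 15·15 + 10·16 + 20·10 + 35·19 = 2095.
Optimal plan:
  Orem–Supermarket1: 25 × 12 = 300
  Orem–Supermarket3: 35 × 11 = 385
  Reno–Supermarket1: 25 × 5 = 125
  Vail–Supermarket2: 15 × 4 = 60
  Yuma–Supermarket1: 60 × 16 = 960
  Yuma–Supermarket2: 5 × 10 = 50
Optimal cost = 1880.
Saving = 2095 − 1880 = 215.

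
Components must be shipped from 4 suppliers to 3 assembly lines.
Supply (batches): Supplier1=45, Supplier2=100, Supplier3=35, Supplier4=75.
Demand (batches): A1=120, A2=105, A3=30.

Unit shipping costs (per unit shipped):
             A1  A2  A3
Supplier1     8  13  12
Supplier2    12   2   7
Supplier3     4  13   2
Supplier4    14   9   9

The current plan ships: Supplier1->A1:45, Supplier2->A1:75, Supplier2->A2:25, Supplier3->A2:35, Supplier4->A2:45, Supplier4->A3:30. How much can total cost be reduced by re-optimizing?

865

Current plan cost = 45·8 + 75·12 + 25·2 + 35·13 + 45·9 + 30·9 = 2440.
Optimal plan:
  Supplier1->A1: 45 batches
  Supplier2->A2: 100 batches
  Supplier3->A1: 35 batches
  Supplier4->A1: 40 batches
  Supplier4->A2: 5 batches
  Supplier4->A3: 30 batches
Optimal cost = 1575.
Saving = 2440 − 1575 = 865.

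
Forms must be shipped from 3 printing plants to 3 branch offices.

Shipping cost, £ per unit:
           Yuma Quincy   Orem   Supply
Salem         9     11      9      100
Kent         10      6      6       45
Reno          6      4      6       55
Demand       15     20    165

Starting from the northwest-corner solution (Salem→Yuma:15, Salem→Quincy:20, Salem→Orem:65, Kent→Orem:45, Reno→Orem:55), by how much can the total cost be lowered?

80

Current plan cost = 15·9 + 20·11 + 65·9 + 45·6 + 55·6 = £1540.
Optimal plan:
  Salem->Orem: 100 × £9 = £900
  Kent->Orem: 45 × £6 = £270
  Reno->Yuma: 15 × £6 = £90
  Reno->Quincy: 20 × £4 = £80
  Reno->Orem: 20 × £6 = £120
Optimal cost = £1460.
Saving = 1540 − 1460 = £80.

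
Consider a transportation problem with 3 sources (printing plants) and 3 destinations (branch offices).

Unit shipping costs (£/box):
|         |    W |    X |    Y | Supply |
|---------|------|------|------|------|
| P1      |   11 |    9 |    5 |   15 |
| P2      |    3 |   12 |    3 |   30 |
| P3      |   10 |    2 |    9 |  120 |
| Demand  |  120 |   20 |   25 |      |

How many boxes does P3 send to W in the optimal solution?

90

Solving gives:
  P1 to Y: 15 × £5 = £75
  P2 to W: 30 × £3 = £90
  P3 to W: 90 × £10 = £900
  P3 to X: 20 × £2 = £40
  P3 to Y: 10 × £9 = £90
Total cost = £1195.
So P3→W carries 90 boxes.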